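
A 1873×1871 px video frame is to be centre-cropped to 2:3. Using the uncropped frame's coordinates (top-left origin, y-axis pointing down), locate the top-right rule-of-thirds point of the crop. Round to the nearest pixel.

x = 1144 px, y = 624 px

1873/1871 > 2/3, so the 2:3 crop keeps the full height 1871 and trims width to 1871 × 2/3 = 1247.33 px.
Left offset = (1873 − 1247.33)/2 = 312.83 px; top offset = 0.
Top-right is two-thirds across and one-third down within the crop:
x = 312.83 + 2 × 1247.33/3 ≈ 1144; y = 0.00 + 1 × 1871.00/3 ≈ 624.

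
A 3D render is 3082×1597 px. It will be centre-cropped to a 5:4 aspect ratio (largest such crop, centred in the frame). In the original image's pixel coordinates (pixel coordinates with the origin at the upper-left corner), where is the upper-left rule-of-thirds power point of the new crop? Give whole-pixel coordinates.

3082/1597 > 5/4, so the 5:4 crop keeps the full height 1597 and trims width to 1597 × 5/4 = 1996.25 px.
Left offset = (3082 − 1996.25)/2 = 542.88 px; top offset = 0.
Upper-left is one-third across and one-third down within the crop:
x = 542.88 + 1 × 1996.25/3 ≈ 1208; y = 0.00 + 1 × 1597.00/3 ≈ 532.

(1208, 532)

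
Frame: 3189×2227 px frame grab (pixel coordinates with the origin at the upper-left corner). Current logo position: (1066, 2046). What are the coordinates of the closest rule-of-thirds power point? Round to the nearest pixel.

Third lines: x ∈ {1063, 2126}, y ∈ {742, 1485}.
1066 is closer to x = 1063; 2046 is closer to y = 1485.
So the nearest intersection is the lower-left power point.

x = 1063 px, y = 1485 px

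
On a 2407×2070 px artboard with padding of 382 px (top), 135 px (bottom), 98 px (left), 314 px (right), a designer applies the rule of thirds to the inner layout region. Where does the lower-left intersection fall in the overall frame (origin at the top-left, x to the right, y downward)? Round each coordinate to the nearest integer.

Content width = 2407 − 98 − 314 = 1995 px; content height = 2070 − 382 − 135 = 1553 px.
Lower-left is one-third across and two-thirds down within the inner layout region.
x = 98 + 1 × 1995/3 = 98 + 665.00 ≈ 763
y = 382 + 2 × 1553/3 = 382 + 1035.33 ≈ 1417

x = 763 px, y = 1417 px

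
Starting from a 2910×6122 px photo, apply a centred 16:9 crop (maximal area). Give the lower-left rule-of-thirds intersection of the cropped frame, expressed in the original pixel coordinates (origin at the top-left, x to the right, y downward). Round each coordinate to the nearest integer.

x = 970 px, y = 3334 px

2910/6122 < 16/9, so the 16:9 crop keeps the full width 2910 and trims height to 2910 × 9/16 = 1636.88 px.
Top offset = (6122 − 1636.88)/2 = 2242.56 px; left offset = 0.
Lower-left is one-third across and two-thirds down within the crop:
x = 0.00 + 1 × 2910.00/3 ≈ 970; y = 2242.56 + 2 × 1636.88/3 ≈ 3334.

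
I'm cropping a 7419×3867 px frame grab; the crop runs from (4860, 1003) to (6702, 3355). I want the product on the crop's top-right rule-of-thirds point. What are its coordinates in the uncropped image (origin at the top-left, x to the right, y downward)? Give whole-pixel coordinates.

(6088, 1787)

Crop width = 6702 − 4860 = 1842 px; one third is 614.00 px.
Crop height = 3355 − 1003 = 2352 px; one third is 784.00 px.
The top-right point is two-thirds across and one-third down within the crop:
x = 4860 + 2 × 614.00 ≈ 6088; y = 1003 + 1 × 784.00 ≈ 1787.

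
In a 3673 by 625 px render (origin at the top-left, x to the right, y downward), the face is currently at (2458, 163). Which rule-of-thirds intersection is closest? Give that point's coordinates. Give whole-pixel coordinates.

Third lines: x ∈ {1224, 2449}, y ∈ {208, 417}.
2458 is closer to x = 2449; 163 is closer to y = 208.
So the nearest intersection is the upper-right power point.

(2449, 208)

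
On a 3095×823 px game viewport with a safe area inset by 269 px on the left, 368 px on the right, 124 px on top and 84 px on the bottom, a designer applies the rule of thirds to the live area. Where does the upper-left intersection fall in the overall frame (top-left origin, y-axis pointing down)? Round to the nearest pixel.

x = 1088 px, y = 329 px

Content width = 3095 − 269 − 368 = 2458 px; content height = 823 − 124 − 84 = 615 px.
Upper-left is one-third across and one-third down within the live area.
x = 269 + 1 × 2458/3 = 269 + 819.33 ≈ 1088
y = 124 + 1 × 615/3 = 124 + 205.00 ≈ 329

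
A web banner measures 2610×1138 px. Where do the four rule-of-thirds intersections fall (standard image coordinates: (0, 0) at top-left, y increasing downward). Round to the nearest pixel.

(870, 379), (1740, 379), (870, 759), (1740, 759)

One third of 2610 is 870; one third of 1138 is 379.33.
Vertical third lines at x = 870 and x = 1740; horizontal third lines at y = 379 and y = 759.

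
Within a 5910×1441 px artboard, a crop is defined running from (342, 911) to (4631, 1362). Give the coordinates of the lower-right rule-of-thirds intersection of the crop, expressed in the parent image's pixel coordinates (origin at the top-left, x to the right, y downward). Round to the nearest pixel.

Crop width = 4631 − 342 = 4289 px; one third is 1429.67 px.
Crop height = 1362 − 911 = 451 px; one third is 150.33 px.
The lower-right point is two-thirds across and two-thirds down within the crop:
x = 342 + 2 × 1429.67 ≈ 3201; y = 911 + 2 × 150.33 ≈ 1212.

(3201, 1212)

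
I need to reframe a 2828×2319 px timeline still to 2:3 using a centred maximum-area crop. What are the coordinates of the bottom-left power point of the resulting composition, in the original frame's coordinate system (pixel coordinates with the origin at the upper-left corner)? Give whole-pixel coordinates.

2828/2319 > 2/3, so the 2:3 crop keeps the full height 2319 and trims width to 2319 × 2/3 = 1546.00 px.
Left offset = (2828 − 1546.00)/2 = 641.00 px; top offset = 0.
Bottom-left is one-third across and two-thirds down within the crop:
x = 641.00 + 1 × 1546.00/3 ≈ 1156; y = 0.00 + 2 × 2319.00/3 ≈ 1546.

x = 1156 px, y = 1546 px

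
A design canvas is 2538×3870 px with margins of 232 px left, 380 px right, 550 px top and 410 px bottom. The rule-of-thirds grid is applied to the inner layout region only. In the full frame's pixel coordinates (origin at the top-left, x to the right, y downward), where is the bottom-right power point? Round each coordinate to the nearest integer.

Content width = 2538 − 232 − 380 = 1926 px; content height = 3870 − 550 − 410 = 2910 px.
Bottom-right is two-thirds across and two-thirds down within the inner layout region.
x = 232 + 2 × 1926/3 = 232 + 1284.00 ≈ 1516
y = 550 + 2 × 2910/3 = 550 + 1940.00 ≈ 2490

x = 1516 px, y = 2490 px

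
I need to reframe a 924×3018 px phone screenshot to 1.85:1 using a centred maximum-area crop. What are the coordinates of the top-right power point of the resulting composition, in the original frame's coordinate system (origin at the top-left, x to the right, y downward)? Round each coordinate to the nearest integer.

x = 616 px, y = 1426 px

924/3018 < 1.85/1, so the 1.85:1 crop keeps the full width 924 and trims height to 924 × 1/1.85 = 499.46 px.
Top offset = (3018 − 499.46)/2 = 1259.27 px; left offset = 0.
Top-right is two-thirds across and one-third down within the crop:
x = 0.00 + 2 × 924.00/3 ≈ 616; y = 1259.27 + 1 × 499.46/3 ≈ 1426.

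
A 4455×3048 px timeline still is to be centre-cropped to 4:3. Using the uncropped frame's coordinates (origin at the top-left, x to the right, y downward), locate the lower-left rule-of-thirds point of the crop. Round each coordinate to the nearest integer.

(1550, 2032)

4455/3048 > 4/3, so the 4:3 crop keeps the full height 3048 and trims width to 3048 × 4/3 = 4064.00 px.
Left offset = (4455 − 4064.00)/2 = 195.50 px; top offset = 0.
Lower-left is one-third across and two-thirds down within the crop:
x = 195.50 + 1 × 4064.00/3 ≈ 1550; y = 0.00 + 2 × 3048.00/3 ≈ 2032.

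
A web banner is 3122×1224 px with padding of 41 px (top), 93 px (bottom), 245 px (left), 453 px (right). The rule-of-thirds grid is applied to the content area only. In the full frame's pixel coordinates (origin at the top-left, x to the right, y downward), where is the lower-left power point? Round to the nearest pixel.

Content width = 3122 − 245 − 453 = 2424 px; content height = 1224 − 41 − 93 = 1090 px.
Lower-left is one-third across and two-thirds down within the content area.
x = 245 + 1 × 2424/3 = 245 + 808.00 ≈ 1053
y = 41 + 2 × 1090/3 = 41 + 726.67 ≈ 768

x = 1053 px, y = 768 px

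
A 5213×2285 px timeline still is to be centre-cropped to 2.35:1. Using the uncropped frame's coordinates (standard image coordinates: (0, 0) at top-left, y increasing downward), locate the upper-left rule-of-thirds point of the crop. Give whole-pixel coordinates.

(1738, 773)

5213/2285 < 2.35/1, so the 2.35:1 crop keeps the full width 5213 and trims height to 5213 × 1/2.35 = 2218.30 px.
Top offset = (2285 − 2218.30)/2 = 33.35 px; left offset = 0.
Upper-left is one-third across and one-third down within the crop:
x = 0.00 + 1 × 5213.00/3 ≈ 1738; y = 33.35 + 1 × 2218.30/3 ≈ 773.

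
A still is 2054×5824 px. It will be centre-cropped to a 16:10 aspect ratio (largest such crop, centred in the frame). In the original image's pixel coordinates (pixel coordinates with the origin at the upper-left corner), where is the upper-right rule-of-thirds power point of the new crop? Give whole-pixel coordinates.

(1369, 2698)

2054/5824 < 16/10, so the 16:10 crop keeps the full width 2054 and trims height to 2054 × 10/16 = 1283.75 px.
Top offset = (5824 − 1283.75)/2 = 2270.12 px; left offset = 0.
Upper-right is two-thirds across and one-third down within the crop:
x = 0.00 + 2 × 2054.00/3 ≈ 1369; y = 2270.12 + 1 × 1283.75/3 ≈ 2698.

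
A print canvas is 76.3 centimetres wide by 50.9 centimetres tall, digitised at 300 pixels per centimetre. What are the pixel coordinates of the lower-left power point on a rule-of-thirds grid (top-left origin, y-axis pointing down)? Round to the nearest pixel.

In pixels the canvas is 76.3 × 300 = 22890 wide and 50.9 × 300 = 15270 tall.
The lower-left point is one-third across and two-thirds down:
x = 1 × 22890/3 ≈ 7630; y = 2 × 15270/3 ≈ 10180.

(7630, 10180)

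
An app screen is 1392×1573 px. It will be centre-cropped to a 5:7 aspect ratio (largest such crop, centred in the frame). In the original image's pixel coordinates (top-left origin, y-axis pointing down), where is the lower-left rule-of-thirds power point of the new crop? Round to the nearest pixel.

(509, 1049)

1392/1573 > 5/7, so the 5:7 crop keeps the full height 1573 and trims width to 1573 × 5/7 = 1123.57 px.
Left offset = (1392 − 1123.57)/2 = 134.21 px; top offset = 0.
Lower-left is one-third across and two-thirds down within the crop:
x = 134.21 + 1 × 1123.57/3 ≈ 509; y = 0.00 + 2 × 1573.00/3 ≈ 1049.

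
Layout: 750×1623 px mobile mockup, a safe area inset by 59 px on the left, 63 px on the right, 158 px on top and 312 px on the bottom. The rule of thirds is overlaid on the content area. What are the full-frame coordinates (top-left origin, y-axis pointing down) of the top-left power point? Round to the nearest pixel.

Content width = 750 − 59 − 63 = 628 px; content height = 1623 − 158 − 312 = 1153 px.
Top-left is one-third across and one-third down within the content area.
x = 59 + 1 × 628/3 = 59 + 209.33 ≈ 268
y = 158 + 1 × 1153/3 = 158 + 384.33 ≈ 542

x = 268 px, y = 542 px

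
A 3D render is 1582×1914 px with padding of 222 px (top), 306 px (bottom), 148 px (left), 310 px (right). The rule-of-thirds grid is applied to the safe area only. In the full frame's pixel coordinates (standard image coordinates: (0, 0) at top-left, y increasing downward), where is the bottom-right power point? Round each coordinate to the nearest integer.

x = 897 px, y = 1146 px

Content width = 1582 − 148 − 310 = 1124 px; content height = 1914 − 222 − 306 = 1386 px.
Bottom-right is two-thirds across and two-thirds down within the safe area.
x = 148 + 2 × 1124/3 = 148 + 749.33 ≈ 897
y = 222 + 2 × 1386/3 = 222 + 924.00 ≈ 1146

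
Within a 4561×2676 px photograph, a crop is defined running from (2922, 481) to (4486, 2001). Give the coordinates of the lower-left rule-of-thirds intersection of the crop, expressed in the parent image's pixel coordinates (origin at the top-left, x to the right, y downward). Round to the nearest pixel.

(3443, 1494)

Crop width = 4486 − 2922 = 1564 px; one third is 521.33 px.
Crop height = 2001 − 481 = 1520 px; one third is 506.67 px.
The lower-left point is one-third across and two-thirds down within the crop:
x = 2922 + 1 × 521.33 ≈ 3443; y = 481 + 2 × 506.67 ≈ 1494.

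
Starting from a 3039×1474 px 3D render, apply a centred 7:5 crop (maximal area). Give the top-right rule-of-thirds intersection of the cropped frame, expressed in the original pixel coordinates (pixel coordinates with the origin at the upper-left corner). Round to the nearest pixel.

3039/1474 > 7/5, so the 7:5 crop keeps the full height 1474 and trims width to 1474 × 7/5 = 2063.60 px.
Left offset = (3039 − 2063.60)/2 = 487.70 px; top offset = 0.
Top-right is two-thirds across and one-third down within the crop:
x = 487.70 + 2 × 2063.60/3 ≈ 1863; y = 0.00 + 1 × 1474.00/3 ≈ 491.

(1863, 491)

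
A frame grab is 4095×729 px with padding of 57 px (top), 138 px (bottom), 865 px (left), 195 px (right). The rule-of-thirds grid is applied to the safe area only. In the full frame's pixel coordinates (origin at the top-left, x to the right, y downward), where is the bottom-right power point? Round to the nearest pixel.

(2888, 413)

Content width = 4095 − 865 − 195 = 3035 px; content height = 729 − 57 − 138 = 534 px.
Bottom-right is two-thirds across and two-thirds down within the safe area.
x = 865 + 2 × 3035/3 = 865 + 2023.33 ≈ 2888
y = 57 + 2 × 534/3 = 57 + 356.00 ≈ 413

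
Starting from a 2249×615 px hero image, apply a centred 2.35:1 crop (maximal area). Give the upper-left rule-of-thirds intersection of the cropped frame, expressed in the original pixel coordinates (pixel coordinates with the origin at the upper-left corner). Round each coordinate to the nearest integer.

x = 884 px, y = 205 px

2249/615 > 2.35/1, so the 2.35:1 crop keeps the full height 615 and trims width to 615 × 2.35/1 = 1445.25 px.
Left offset = (2249 − 1445.25)/2 = 401.88 px; top offset = 0.
Upper-left is one-third across and one-third down within the crop:
x = 401.88 + 1 × 1445.25/3 ≈ 884; y = 0.00 + 1 × 615.00/3 ≈ 205.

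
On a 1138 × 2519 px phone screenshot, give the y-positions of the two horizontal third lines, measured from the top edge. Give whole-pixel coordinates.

840 px and 1679 px

2519 / 3 = 839.67, so the horizontal lines sit at one and two thirds of 2519.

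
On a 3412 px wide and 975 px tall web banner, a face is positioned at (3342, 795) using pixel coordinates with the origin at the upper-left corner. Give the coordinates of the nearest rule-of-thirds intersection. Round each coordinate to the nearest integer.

Third lines: x ∈ {1137, 2275}, y ∈ {325, 650}.
3342 is closer to x = 2275; 795 is closer to y = 650.
So the nearest intersection is the lower-right power point.

(2275, 650)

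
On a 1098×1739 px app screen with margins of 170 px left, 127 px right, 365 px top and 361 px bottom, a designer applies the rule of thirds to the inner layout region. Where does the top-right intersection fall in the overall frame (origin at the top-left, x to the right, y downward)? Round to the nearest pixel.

(704, 703)

Content width = 1098 − 170 − 127 = 801 px; content height = 1739 − 365 − 361 = 1013 px.
Top-right is two-thirds across and one-third down within the inner layout region.
x = 170 + 2 × 801/3 = 170 + 534.00 ≈ 704
y = 365 + 1 × 1013/3 = 365 + 337.67 ≈ 703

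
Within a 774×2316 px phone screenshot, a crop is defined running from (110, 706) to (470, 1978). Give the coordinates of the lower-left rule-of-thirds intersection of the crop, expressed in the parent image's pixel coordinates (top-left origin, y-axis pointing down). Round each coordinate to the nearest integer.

Crop width = 470 − 110 = 360 px; one third is 120.00 px.
Crop height = 1978 − 706 = 1272 px; one third is 424.00 px.
The lower-left point is one-third across and two-thirds down within the crop:
x = 110 + 1 × 120.00 ≈ 230; y = 706 + 2 × 424.00 ≈ 1554.

x = 230 px, y = 1554 px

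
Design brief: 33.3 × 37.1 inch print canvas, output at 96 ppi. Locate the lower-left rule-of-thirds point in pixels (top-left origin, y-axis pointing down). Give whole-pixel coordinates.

x = 1066 px, y = 2374 px

In pixels the canvas is 33.3 × 96 = 3196.8 wide and 37.1 × 96 = 3561.6 tall.
The lower-left point is one-third across and two-thirds down:
x = 1 × 3196.8/3 ≈ 1066; y = 2 × 3561.6/3 ≈ 2374.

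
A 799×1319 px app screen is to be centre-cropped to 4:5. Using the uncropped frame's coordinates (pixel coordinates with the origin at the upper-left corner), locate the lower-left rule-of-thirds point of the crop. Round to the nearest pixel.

799/1319 < 4/5, so the 4:5 crop keeps the full width 799 and trims height to 799 × 5/4 = 998.75 px.
Top offset = (1319 − 998.75)/2 = 160.12 px; left offset = 0.
Lower-left is one-third across and two-thirds down within the crop:
x = 0.00 + 1 × 799.00/3 ≈ 266; y = 160.12 + 2 × 998.75/3 ≈ 826.

x = 266 px, y = 826 px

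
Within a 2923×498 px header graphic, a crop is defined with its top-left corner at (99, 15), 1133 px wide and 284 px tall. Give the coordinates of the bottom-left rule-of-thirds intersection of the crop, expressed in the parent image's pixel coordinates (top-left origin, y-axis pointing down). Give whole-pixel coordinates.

One third of the crop width 1133 is 377.67 px.
One third of the crop height 284 is 94.67 px.
The bottom-left point is one-third across and two-thirds down within the crop:
x = 99 + 1 × 377.67 ≈ 477; y = 15 + 2 × 94.67 ≈ 204.

x = 477 px, y = 204 px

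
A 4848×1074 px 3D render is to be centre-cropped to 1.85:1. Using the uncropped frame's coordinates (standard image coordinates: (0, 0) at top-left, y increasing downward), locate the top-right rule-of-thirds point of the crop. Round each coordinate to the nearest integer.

4848/1074 > 1.85/1, so the 1.85:1 crop keeps the full height 1074 and trims width to 1074 × 1.85/1 = 1986.90 px.
Left offset = (4848 − 1986.90)/2 = 1430.55 px; top offset = 0.
Top-right is two-thirds across and one-third down within the crop:
x = 1430.55 + 2 × 1986.90/3 ≈ 2755; y = 0.00 + 1 × 1074.00/3 ≈ 358.

(2755, 358)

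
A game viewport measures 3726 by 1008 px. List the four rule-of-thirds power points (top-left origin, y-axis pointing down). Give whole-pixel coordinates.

(1242, 336), (2484, 336), (1242, 672), (2484, 672)

One third of 3726 is 1242; one third of 1008 is 336.
Vertical third lines at x = 1242 and x = 2484; horizontal third lines at y = 336 and y = 672.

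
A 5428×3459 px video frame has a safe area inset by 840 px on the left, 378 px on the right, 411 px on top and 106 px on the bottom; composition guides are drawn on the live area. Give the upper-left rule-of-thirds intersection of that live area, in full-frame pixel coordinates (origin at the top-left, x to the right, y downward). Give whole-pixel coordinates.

Content width = 5428 − 840 − 378 = 4210 px; content height = 3459 − 411 − 106 = 2942 px.
Upper-left is one-third across and one-third down within the live area.
x = 840 + 1 × 4210/3 = 840 + 1403.33 ≈ 2243
y = 411 + 1 × 2942/3 = 411 + 980.67 ≈ 1392

x = 2243 px, y = 1392 px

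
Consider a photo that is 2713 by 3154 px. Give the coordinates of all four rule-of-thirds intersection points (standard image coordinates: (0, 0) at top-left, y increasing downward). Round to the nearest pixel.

(904, 1051), (1809, 1051), (904, 2103), (1809, 2103)

One third of 2713 is 904.33; one third of 3154 is 1051.33.
Vertical third lines at x = 904 and x = 1809; horizontal third lines at y = 1051 and y = 2103.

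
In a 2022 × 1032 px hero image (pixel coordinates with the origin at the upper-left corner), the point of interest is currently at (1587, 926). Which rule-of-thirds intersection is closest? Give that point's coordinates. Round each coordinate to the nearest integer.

Third lines: x ∈ {674, 1348}, y ∈ {344, 688}.
1587 is closer to x = 1348; 926 is closer to y = 688.
So the nearest intersection is the lower-right power point.

(1348, 688)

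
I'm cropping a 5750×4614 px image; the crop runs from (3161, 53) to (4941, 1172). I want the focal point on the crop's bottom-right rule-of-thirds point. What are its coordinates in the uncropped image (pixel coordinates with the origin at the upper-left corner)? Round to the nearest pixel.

x = 4348 px, y = 799 px

Crop width = 4941 − 3161 = 1780 px; one third is 593.33 px.
Crop height = 1172 − 53 = 1119 px; one third is 373.00 px.
The bottom-right point is two-thirds across and two-thirds down within the crop:
x = 3161 + 2 × 593.33 ≈ 4348; y = 53 + 2 × 373.00 ≈ 799.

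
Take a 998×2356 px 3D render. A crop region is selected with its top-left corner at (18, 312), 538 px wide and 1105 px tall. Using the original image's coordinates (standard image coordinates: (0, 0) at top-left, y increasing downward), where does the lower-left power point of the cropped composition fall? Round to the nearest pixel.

One third of the crop width 538 is 179.33 px.
One third of the crop height 1105 is 368.33 px.
The lower-left point is one-third across and two-thirds down within the crop:
x = 18 + 1 × 179.33 ≈ 197; y = 312 + 2 × 368.33 ≈ 1049.

x = 197 px, y = 1049 px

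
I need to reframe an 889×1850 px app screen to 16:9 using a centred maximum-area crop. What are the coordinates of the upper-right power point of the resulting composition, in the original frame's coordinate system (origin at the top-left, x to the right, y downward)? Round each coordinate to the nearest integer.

x = 593 px, y = 842 px

889/1850 < 16/9, so the 16:9 crop keeps the full width 889 and trims height to 889 × 9/16 = 500.06 px.
Top offset = (1850 − 500.06)/2 = 674.97 px; left offset = 0.
Upper-right is two-thirds across and one-third down within the crop:
x = 0.00 + 2 × 889.00/3 ≈ 593; y = 674.97 + 1 × 500.06/3 ≈ 842.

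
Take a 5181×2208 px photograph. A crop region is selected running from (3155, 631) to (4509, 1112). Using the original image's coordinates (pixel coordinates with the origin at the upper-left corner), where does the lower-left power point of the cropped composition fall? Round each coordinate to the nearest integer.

x = 3606 px, y = 952 px

Crop width = 4509 − 3155 = 1354 px; one third is 451.33 px.
Crop height = 1112 − 631 = 481 px; one third is 160.33 px.
The lower-left point is one-third across and two-thirds down within the crop:
x = 3155 + 1 × 451.33 ≈ 3606; y = 631 + 2 × 160.33 ≈ 952.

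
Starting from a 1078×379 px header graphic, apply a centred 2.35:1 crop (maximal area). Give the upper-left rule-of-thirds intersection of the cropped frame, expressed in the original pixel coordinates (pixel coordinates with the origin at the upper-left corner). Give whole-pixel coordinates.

x = 391 px, y = 126 px

1078/379 > 2.35/1, so the 2.35:1 crop keeps the full height 379 and trims width to 379 × 2.35/1 = 890.65 px.
Left offset = (1078 − 890.65)/2 = 93.68 px; top offset = 0.
Upper-left is one-third across and one-third down within the crop:
x = 93.68 + 1 × 890.65/3 ≈ 391; y = 0.00 + 1 × 379.00/3 ≈ 126.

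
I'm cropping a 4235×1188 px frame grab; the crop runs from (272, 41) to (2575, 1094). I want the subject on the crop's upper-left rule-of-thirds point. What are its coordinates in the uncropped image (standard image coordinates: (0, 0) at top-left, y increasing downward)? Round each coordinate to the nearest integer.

x = 1040 px, y = 392 px

Crop width = 2575 − 272 = 2303 px; one third is 767.67 px.
Crop height = 1094 − 41 = 1053 px; one third is 351.00 px.
The upper-left point is one-third across and one-third down within the crop:
x = 272 + 1 × 767.67 ≈ 1040; y = 41 + 1 × 351.00 ≈ 392.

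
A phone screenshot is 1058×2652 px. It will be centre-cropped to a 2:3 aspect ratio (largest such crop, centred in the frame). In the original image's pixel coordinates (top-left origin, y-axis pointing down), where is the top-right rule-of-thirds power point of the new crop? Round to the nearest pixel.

x = 705 px, y = 1062 px

1058/2652 < 2/3, so the 2:3 crop keeps the full width 1058 and trims height to 1058 × 3/2 = 1587.00 px.
Top offset = (2652 − 1587.00)/2 = 532.50 px; left offset = 0.
Top-right is two-thirds across and one-third down within the crop:
x = 0.00 + 2 × 1058.00/3 ≈ 705; y = 532.50 + 1 × 1587.00/3 ≈ 1062.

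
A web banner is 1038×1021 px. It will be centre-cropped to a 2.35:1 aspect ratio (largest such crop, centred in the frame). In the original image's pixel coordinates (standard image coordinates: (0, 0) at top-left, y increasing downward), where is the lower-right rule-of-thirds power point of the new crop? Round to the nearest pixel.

(692, 584)

1038/1021 < 2.35/1, so the 2.35:1 crop keeps the full width 1038 and trims height to 1038 × 1/2.35 = 441.70 px.
Top offset = (1021 − 441.70)/2 = 289.65 px; left offset = 0.
Lower-right is two-thirds across and two-thirds down within the crop:
x = 0.00 + 2 × 1038.00/3 ≈ 692; y = 289.65 + 2 × 441.70/3 ≈ 584.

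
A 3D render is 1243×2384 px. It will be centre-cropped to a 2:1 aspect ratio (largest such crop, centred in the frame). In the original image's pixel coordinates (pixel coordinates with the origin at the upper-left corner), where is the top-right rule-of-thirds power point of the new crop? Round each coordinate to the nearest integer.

1243/2384 < 2/1, so the 2:1 crop keeps the full width 1243 and trims height to 1243 × 1/2 = 621.50 px.
Top offset = (2384 − 621.50)/2 = 881.25 px; left offset = 0.
Top-right is two-thirds across and one-third down within the crop:
x = 0.00 + 2 × 1243.00/3 ≈ 829; y = 881.25 + 1 × 621.50/3 ≈ 1088.

x = 829 px, y = 1088 px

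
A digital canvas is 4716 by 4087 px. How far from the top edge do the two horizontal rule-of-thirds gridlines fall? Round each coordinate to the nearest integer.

y = 1362 px and y = 2725 px

4087 / 3 = 1362.33, so the horizontal lines sit at one and two thirds of 4087.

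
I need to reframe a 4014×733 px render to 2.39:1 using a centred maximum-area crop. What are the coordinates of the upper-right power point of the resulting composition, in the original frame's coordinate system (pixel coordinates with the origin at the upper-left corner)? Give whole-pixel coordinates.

4014/733 > 2.39/1, so the 2.39:1 crop keeps the full height 733 and trims width to 733 × 2.39/1 = 1751.87 px.
Left offset = (4014 − 1751.87)/2 = 1131.07 px; top offset = 0.
Upper-right is two-thirds across and one-third down within the crop:
x = 1131.07 + 2 × 1751.87/3 ≈ 2299; y = 0.00 + 1 × 733.00/3 ≈ 244.

x = 2299 px, y = 244 px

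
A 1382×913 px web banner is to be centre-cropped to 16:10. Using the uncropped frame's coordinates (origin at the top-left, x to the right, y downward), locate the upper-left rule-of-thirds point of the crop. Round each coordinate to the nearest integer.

(461, 313)

1382/913 < 16/10, so the 16:10 crop keeps the full width 1382 and trims height to 1382 × 10/16 = 863.75 px.
Top offset = (913 − 863.75)/2 = 24.62 px; left offset = 0.
Upper-left is one-third across and one-third down within the crop:
x = 0.00 + 1 × 1382.00/3 ≈ 461; y = 24.62 + 1 × 863.75/3 ≈ 313.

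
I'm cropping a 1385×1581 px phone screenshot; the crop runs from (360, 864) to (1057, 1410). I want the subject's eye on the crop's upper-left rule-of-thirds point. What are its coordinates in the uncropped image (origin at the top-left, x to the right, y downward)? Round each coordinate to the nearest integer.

(592, 1046)

Crop width = 1057 − 360 = 697 px; one third is 232.33 px.
Crop height = 1410 − 864 = 546 px; one third is 182.00 px.
The upper-left point is one-third across and one-third down within the crop:
x = 360 + 1 × 232.33 ≈ 592; y = 864 + 1 × 182.00 ≈ 1046.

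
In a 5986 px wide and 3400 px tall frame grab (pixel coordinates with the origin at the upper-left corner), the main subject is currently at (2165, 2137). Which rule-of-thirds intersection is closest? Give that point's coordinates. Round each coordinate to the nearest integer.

x = 1995 px, y = 2267 px

Third lines: x ∈ {1995, 3991}, y ∈ {1133, 2267}.
2165 is closer to x = 1995; 2137 is closer to y = 2267.
So the nearest intersection is the lower-left power point.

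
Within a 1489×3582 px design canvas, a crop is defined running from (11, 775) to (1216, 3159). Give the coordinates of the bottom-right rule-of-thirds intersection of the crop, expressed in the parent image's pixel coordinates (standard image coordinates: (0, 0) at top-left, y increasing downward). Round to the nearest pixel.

Crop width = 1216 − 11 = 1205 px; one third is 401.67 px.
Crop height = 3159 − 775 = 2384 px; one third is 794.67 px.
The bottom-right point is two-thirds across and two-thirds down within the crop:
x = 11 + 2 × 401.67 ≈ 814; y = 775 + 2 × 794.67 ≈ 2364.

x = 814 px, y = 2364 px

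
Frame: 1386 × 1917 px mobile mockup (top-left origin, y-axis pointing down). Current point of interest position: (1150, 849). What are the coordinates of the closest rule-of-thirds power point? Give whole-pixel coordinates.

Third lines: x ∈ {462, 924}, y ∈ {639, 1278}.
1150 is closer to x = 924; 849 is closer to y = 639.
So the nearest intersection is the upper-right power point.

x = 924 px, y = 639 px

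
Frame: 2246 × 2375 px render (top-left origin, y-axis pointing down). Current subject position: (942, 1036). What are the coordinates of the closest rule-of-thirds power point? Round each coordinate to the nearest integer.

(749, 792)

Third lines: x ∈ {749, 1497}, y ∈ {792, 1583}.
942 is closer to x = 749; 1036 is closer to y = 792.
So the nearest intersection is the upper-left power point.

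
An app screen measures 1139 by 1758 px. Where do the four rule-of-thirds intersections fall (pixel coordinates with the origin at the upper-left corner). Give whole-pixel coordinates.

One third of 1139 is 379.67; one third of 1758 is 586.
Vertical third lines at x = 380 and x = 759; horizontal third lines at y = 586 and y = 1172.

(380, 586), (759, 586), (380, 1172), (759, 1172)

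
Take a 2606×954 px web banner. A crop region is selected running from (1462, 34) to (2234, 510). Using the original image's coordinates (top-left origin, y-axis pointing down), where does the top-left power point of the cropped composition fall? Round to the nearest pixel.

Crop width = 2234 − 1462 = 772 px; one third is 257.33 px.
Crop height = 510 − 34 = 476 px; one third is 158.67 px.
The top-left point is one-third across and one-third down within the crop:
x = 1462 + 1 × 257.33 ≈ 1719; y = 34 + 1 × 158.67 ≈ 193.

(1719, 193)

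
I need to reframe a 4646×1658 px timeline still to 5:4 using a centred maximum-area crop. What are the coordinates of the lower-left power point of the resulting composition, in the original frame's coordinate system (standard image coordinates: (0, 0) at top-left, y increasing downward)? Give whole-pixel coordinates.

4646/1658 > 5/4, so the 5:4 crop keeps the full height 1658 and trims width to 1658 × 5/4 = 2072.50 px.
Left offset = (4646 − 2072.50)/2 = 1286.75 px; top offset = 0.
Lower-left is one-third across and two-thirds down within the crop:
x = 1286.75 + 1 × 2072.50/3 ≈ 1978; y = 0.00 + 2 × 1658.00/3 ≈ 1105.

(1978, 1105)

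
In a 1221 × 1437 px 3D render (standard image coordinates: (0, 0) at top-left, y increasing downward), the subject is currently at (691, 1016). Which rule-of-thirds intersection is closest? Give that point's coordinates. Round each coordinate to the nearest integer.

Third lines: x ∈ {407, 814}, y ∈ {479, 958}.
691 is closer to x = 814; 1016 is closer to y = 958.
So the nearest intersection is the lower-right power point.

(814, 958)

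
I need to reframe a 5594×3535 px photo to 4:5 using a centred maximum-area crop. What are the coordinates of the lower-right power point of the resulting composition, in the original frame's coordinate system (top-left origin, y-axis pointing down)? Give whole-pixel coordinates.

x = 3268 px, y = 2357 px

5594/3535 > 4/5, so the 4:5 crop keeps the full height 3535 and trims width to 3535 × 4/5 = 2828.00 px.
Left offset = (5594 − 2828.00)/2 = 1383.00 px; top offset = 0.
Lower-right is two-thirds across and two-thirds down within the crop:
x = 1383.00 + 2 × 2828.00/3 ≈ 3268; y = 0.00 + 2 × 3535.00/3 ≈ 2357.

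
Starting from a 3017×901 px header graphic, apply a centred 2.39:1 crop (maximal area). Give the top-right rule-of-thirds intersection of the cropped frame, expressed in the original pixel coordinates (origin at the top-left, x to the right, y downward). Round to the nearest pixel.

x = 1867 px, y = 300 px

3017/901 > 2.39/1, so the 2.39:1 crop keeps the full height 901 and trims width to 901 × 2.39/1 = 2153.39 px.
Left offset = (3017 − 2153.39)/2 = 431.80 px; top offset = 0.
Top-right is two-thirds across and one-third down within the crop:
x = 431.80 + 2 × 2153.39/3 ≈ 1867; y = 0.00 + 1 × 901.00/3 ≈ 300.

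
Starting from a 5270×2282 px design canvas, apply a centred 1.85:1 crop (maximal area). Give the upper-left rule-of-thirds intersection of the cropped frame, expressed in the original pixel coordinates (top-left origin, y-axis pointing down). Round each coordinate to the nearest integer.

5270/2282 > 1.85/1, so the 1.85:1 crop keeps the full height 2282 and trims width to 2282 × 1.85/1 = 4221.70 px.
Left offset = (5270 − 4221.70)/2 = 524.15 px; top offset = 0.
Upper-left is one-third across and one-third down within the crop:
x = 524.15 + 1 × 4221.70/3 ≈ 1931; y = 0.00 + 1 × 2282.00/3 ≈ 761.

(1931, 761)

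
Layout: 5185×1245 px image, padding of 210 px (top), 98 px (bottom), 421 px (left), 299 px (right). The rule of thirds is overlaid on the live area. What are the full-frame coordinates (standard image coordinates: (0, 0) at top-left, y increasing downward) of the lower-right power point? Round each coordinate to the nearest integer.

(3398, 835)

Content width = 5185 − 421 − 299 = 4465 px; content height = 1245 − 210 − 98 = 937 px.
Lower-right is two-thirds across and two-thirds down within the live area.
x = 421 + 2 × 4465/3 = 421 + 2976.67 ≈ 3398
y = 210 + 2 × 937/3 = 210 + 624.67 ≈ 835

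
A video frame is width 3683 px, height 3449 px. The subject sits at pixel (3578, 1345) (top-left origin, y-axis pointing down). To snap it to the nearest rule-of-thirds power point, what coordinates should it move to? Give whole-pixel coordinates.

Third lines: x ∈ {1228, 2455}, y ∈ {1150, 2299}.
3578 is closer to x = 2455; 1345 is closer to y = 1150.
So the nearest intersection is the upper-right power point.

x = 2455 px, y = 1150 px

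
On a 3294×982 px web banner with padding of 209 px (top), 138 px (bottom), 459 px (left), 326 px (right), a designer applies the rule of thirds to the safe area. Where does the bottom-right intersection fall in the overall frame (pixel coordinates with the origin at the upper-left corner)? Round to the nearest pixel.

(2132, 632)

Content width = 3294 − 459 − 326 = 2509 px; content height = 982 − 209 − 138 = 635 px.
Bottom-right is two-thirds across and two-thirds down within the safe area.
x = 459 + 2 × 2509/3 = 459 + 1672.67 ≈ 2132
y = 209 + 2 × 635/3 = 209 + 423.33 ≈ 632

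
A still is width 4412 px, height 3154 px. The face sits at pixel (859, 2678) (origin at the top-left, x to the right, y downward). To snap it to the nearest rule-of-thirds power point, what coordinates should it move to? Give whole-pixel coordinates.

(1471, 2103)

Third lines: x ∈ {1471, 2941}, y ∈ {1051, 2103}.
859 is closer to x = 1471; 2678 is closer to y = 2103.
So the nearest intersection is the lower-left power point.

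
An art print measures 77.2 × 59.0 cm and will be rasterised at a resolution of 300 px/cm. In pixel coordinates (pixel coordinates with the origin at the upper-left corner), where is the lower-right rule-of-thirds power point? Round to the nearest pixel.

x = 15440 px, y = 11800 px

In pixels the canvas is 77.2 × 300 = 23160 wide and 59.0 × 300 = 17700 tall.
The lower-right point is two-thirds across and two-thirds down:
x = 2 × 23160/3 ≈ 15440; y = 2 × 17700/3 ≈ 11800.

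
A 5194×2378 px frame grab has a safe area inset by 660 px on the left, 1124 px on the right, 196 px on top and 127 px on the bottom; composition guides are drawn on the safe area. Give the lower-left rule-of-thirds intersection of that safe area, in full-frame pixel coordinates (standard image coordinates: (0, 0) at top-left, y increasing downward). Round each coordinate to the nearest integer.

x = 1797 px, y = 1566 px

Content width = 5194 − 660 − 1124 = 3410 px; content height = 2378 − 196 − 127 = 2055 px.
Lower-left is one-third across and two-thirds down within the safe area.
x = 660 + 1 × 3410/3 = 660 + 1136.67 ≈ 1797
y = 196 + 2 × 2055/3 = 196 + 1370.00 ≈ 1566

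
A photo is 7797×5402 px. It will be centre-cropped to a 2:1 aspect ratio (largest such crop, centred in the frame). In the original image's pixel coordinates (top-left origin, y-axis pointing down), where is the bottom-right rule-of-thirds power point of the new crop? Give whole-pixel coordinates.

7797/5402 < 2/1, so the 2:1 crop keeps the full width 7797 and trims height to 7797 × 1/2 = 3898.50 px.
Top offset = (5402 − 3898.50)/2 = 751.75 px; left offset = 0.
Bottom-right is two-thirds across and two-thirds down within the crop:
x = 0.00 + 2 × 7797.00/3 ≈ 5198; y = 751.75 + 2 × 3898.50/3 ≈ 3351.

(5198, 3351)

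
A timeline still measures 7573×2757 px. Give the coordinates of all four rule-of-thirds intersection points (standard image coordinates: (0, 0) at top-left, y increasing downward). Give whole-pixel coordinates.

One third of 7573 is 2524.33; one third of 2757 is 919.
Vertical third lines at x = 2524 and x = 5049; horizontal third lines at y = 919 and y = 1838.

(2524, 919), (5049, 919), (2524, 1838), (5049, 1838)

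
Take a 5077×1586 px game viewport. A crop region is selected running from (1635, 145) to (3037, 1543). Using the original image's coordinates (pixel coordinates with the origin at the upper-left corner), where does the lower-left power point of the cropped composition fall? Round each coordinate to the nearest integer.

(2102, 1077)

Crop width = 3037 − 1635 = 1402 px; one third is 467.33 px.
Crop height = 1543 − 145 = 1398 px; one third is 466.00 px.
The lower-left point is one-third across and two-thirds down within the crop:
x = 1635 + 1 × 467.33 ≈ 2102; y = 145 + 2 × 466.00 ≈ 1077.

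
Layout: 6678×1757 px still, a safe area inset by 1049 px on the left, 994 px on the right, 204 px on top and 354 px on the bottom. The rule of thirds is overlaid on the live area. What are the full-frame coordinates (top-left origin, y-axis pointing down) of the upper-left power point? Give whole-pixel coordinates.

Content width = 6678 − 1049 − 994 = 4635 px; content height = 1757 − 204 − 354 = 1199 px.
Upper-left is one-third across and one-third down within the live area.
x = 1049 + 1 × 4635/3 = 1049 + 1545.00 ≈ 2594
y = 204 + 1 × 1199/3 = 204 + 399.67 ≈ 604

x = 2594 px, y = 604 px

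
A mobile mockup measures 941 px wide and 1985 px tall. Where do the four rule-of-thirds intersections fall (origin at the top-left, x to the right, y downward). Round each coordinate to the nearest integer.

(314, 662), (627, 662), (314, 1323), (627, 1323)

One third of 941 is 313.67; one third of 1985 is 661.67.
Vertical third lines at x = 314 and x = 627; horizontal third lines at y = 662 and y = 1323.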